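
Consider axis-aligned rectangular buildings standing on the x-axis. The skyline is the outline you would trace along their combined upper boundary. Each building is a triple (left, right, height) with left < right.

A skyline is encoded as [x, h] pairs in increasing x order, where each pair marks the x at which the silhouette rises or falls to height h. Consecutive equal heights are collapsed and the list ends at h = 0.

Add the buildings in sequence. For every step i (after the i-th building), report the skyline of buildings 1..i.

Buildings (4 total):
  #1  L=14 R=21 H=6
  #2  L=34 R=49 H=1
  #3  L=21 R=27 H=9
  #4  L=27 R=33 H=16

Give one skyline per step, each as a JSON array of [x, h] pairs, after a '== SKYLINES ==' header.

== SKYLINES ==
[[14,6],[21,0]]
[[14,6],[21,0],[34,1],[49,0]]
[[14,6],[21,9],[27,0],[34,1],[49,0]]
[[14,6],[21,9],[27,16],[33,0],[34,1],[49,0]]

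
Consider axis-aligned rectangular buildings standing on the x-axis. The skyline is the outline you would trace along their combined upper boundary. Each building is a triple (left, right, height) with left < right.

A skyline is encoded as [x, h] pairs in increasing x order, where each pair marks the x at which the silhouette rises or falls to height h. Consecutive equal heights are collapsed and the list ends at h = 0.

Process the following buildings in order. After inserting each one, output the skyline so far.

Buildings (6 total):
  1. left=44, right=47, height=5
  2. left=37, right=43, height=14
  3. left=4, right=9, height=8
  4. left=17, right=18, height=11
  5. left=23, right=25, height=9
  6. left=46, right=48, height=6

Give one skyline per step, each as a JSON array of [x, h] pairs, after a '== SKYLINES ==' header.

== SKYLINES ==
[[44,5],[47,0]]
[[37,14],[43,0],[44,5],[47,0]]
[[4,8],[9,0],[37,14],[43,0],[44,5],[47,0]]
[[4,8],[9,0],[17,11],[18,0],[37,14],[43,0],[44,5],[47,0]]
[[4,8],[9,0],[17,11],[18,0],[23,9],[25,0],[37,14],[43,0],[44,5],[47,0]]
[[4,8],[9,0],[17,11],[18,0],[23,9],[25,0],[37,14],[43,0],[44,5],[46,6],[48,0]]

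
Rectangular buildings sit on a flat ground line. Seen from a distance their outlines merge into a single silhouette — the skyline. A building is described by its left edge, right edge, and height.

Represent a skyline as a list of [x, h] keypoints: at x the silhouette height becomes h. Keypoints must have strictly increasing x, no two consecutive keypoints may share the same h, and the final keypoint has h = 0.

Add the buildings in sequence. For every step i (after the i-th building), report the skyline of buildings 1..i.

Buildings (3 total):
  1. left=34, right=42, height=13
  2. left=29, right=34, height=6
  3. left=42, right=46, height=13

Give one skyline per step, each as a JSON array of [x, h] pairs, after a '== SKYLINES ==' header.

== SKYLINES ==
[[34,13],[42,0]]
[[29,6],[34,13],[42,0]]
[[29,6],[34,13],[46,0]]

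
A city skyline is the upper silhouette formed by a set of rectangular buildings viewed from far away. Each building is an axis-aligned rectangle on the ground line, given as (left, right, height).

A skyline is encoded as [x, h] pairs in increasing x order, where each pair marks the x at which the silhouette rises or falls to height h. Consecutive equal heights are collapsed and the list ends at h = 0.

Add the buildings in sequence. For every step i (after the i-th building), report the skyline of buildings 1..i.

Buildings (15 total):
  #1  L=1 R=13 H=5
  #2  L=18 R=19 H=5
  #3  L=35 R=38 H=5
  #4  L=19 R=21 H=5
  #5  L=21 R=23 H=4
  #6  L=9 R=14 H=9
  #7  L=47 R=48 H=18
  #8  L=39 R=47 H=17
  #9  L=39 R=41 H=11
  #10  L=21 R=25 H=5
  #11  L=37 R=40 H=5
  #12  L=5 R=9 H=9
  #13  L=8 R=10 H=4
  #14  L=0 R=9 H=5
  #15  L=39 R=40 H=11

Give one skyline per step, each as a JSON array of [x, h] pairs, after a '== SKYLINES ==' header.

== SKYLINES ==
[[1,5],[13,0]]
[[1,5],[13,0],[18,5],[19,0]]
[[1,5],[13,0],[18,5],[19,0],[35,5],[38,0]]
[[1,5],[13,0],[18,5],[21,0],[35,5],[38,0]]
[[1,5],[13,0],[18,5],[21,4],[23,0],[35,5],[38,0]]
[[1,5],[9,9],[14,0],[18,5],[21,4],[23,0],[35,5],[38,0]]
[[1,5],[9,9],[14,0],[18,5],[21,4],[23,0],[35,5],[38,0],[47,18],[48,0]]
[[1,5],[9,9],[14,0],[18,5],[21,4],[23,0],[35,5],[38,0],[39,17],[47,18],[48,0]]
[[1,5],[9,9],[14,0],[18,5],[21,4],[23,0],[35,5],[38,0],[39,17],[47,18],[48,0]]
[[1,5],[9,9],[14,0],[18,5],[25,0],[35,5],[38,0],[39,17],[47,18],[48,0]]
[[1,5],[9,9],[14,0],[18,5],[25,0],[35,5],[39,17],[47,18],[48,0]]
[[1,5],[5,9],[14,0],[18,5],[25,0],[35,5],[39,17],[47,18],[48,0]]
[[1,5],[5,9],[14,0],[18,5],[25,0],[35,5],[39,17],[47,18],[48,0]]
[[0,5],[5,9],[14,0],[18,5],[25,0],[35,5],[39,17],[47,18],[48,0]]
[[0,5],[5,9],[14,0],[18,5],[25,0],[35,5],[39,17],[47,18],[48,0]]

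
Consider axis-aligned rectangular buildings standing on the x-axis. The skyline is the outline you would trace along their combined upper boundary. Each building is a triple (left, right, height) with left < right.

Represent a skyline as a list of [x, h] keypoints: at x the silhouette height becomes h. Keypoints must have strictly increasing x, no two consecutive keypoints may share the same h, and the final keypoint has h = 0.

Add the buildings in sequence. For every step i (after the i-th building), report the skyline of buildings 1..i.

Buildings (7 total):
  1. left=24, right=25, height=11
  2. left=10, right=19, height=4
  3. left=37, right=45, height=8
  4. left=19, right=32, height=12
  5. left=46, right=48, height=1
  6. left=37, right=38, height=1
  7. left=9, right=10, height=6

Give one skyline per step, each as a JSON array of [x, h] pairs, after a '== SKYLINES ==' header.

== SKYLINES ==
[[24,11],[25,0]]
[[10,4],[19,0],[24,11],[25,0]]
[[10,4],[19,0],[24,11],[25,0],[37,8],[45,0]]
[[10,4],[19,12],[32,0],[37,8],[45,0]]
[[10,4],[19,12],[32,0],[37,8],[45,0],[46,1],[48,0]]
[[10,4],[19,12],[32,0],[37,8],[45,0],[46,1],[48,0]]
[[9,6],[10,4],[19,12],[32,0],[37,8],[45,0],[46,1],[48,0]]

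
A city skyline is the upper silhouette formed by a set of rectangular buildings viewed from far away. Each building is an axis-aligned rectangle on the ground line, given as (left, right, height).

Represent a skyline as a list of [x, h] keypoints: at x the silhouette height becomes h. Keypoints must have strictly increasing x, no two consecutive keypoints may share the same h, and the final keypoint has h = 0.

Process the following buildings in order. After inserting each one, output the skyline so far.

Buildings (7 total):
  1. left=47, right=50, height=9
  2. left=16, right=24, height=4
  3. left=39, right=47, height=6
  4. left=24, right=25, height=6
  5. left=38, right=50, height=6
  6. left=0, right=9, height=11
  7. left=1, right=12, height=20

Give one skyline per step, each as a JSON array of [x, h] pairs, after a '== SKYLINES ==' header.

== SKYLINES ==
[[47,9],[50,0]]
[[16,4],[24,0],[47,9],[50,0]]
[[16,4],[24,0],[39,6],[47,9],[50,0]]
[[16,4],[24,6],[25,0],[39,6],[47,9],[50,0]]
[[16,4],[24,6],[25,0],[38,6],[47,9],[50,0]]
[[0,11],[9,0],[16,4],[24,6],[25,0],[38,6],[47,9],[50,0]]
[[0,11],[1,20],[12,0],[16,4],[24,6],[25,0],[38,6],[47,9],[50,0]]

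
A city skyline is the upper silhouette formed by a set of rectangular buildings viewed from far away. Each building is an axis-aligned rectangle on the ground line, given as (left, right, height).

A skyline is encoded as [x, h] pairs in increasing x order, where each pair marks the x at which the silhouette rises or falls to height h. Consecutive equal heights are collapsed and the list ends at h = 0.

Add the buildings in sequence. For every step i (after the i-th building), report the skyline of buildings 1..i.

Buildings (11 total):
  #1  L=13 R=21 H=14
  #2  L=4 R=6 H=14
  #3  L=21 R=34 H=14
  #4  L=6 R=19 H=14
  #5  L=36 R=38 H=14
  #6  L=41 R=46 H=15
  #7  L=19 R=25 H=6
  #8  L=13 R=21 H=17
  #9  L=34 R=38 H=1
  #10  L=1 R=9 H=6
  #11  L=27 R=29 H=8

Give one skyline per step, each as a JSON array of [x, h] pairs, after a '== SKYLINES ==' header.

== SKYLINES ==
[[13,14],[21,0]]
[[4,14],[6,0],[13,14],[21,0]]
[[4,14],[6,0],[13,14],[34,0]]
[[4,14],[34,0]]
[[4,14],[34,0],[36,14],[38,0]]
[[4,14],[34,0],[36,14],[38,0],[41,15],[46,0]]
[[4,14],[34,0],[36,14],[38,0],[41,15],[46,0]]
[[4,14],[13,17],[21,14],[34,0],[36,14],[38,0],[41,15],[46,0]]
[[4,14],[13,17],[21,14],[34,1],[36,14],[38,0],[41,15],[46,0]]
[[1,6],[4,14],[13,17],[21,14],[34,1],[36,14],[38,0],[41,15],[46,0]]
[[1,6],[4,14],[13,17],[21,14],[34,1],[36,14],[38,0],[41,15],[46,0]]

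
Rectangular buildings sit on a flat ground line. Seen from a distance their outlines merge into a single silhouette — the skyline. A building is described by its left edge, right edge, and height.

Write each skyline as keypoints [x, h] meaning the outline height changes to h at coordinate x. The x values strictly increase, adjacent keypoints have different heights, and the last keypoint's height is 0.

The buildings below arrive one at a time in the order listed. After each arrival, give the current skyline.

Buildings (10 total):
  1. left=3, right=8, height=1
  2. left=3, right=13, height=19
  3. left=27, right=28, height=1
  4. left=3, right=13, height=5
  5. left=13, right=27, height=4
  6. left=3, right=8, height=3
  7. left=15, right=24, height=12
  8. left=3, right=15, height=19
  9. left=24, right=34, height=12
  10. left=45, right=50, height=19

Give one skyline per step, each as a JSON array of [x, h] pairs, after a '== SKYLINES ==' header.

== SKYLINES ==
[[3,1],[8,0]]
[[3,19],[13,0]]
[[3,19],[13,0],[27,1],[28,0]]
[[3,19],[13,0],[27,1],[28,0]]
[[3,19],[13,4],[27,1],[28,0]]
[[3,19],[13,4],[27,1],[28,0]]
[[3,19],[13,4],[15,12],[24,4],[27,1],[28,0]]
[[3,19],[15,12],[24,4],[27,1],[28,0]]
[[3,19],[15,12],[34,0]]
[[3,19],[15,12],[34,0],[45,19],[50,0]]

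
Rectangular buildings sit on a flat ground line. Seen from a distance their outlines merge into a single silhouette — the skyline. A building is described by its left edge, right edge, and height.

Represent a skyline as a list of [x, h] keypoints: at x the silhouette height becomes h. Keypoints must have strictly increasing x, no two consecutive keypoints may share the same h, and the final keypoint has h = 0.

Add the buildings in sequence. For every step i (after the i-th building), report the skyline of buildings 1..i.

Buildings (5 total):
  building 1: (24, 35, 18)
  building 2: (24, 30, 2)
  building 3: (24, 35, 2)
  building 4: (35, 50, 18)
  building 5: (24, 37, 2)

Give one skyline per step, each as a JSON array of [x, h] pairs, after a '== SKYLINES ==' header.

== SKYLINES ==
[[24,18],[35,0]]
[[24,18],[35,0]]
[[24,18],[35,0]]
[[24,18],[50,0]]
[[24,18],[50,0]]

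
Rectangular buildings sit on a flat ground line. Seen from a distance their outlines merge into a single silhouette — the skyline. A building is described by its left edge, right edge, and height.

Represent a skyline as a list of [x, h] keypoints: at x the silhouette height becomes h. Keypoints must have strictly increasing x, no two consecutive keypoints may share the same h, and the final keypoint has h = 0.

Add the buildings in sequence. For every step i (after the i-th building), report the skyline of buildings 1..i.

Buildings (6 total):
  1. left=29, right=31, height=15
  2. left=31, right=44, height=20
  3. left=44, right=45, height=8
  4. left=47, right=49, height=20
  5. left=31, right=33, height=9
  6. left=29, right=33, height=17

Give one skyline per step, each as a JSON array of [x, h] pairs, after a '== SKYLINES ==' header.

== SKYLINES ==
[[29,15],[31,0]]
[[29,15],[31,20],[44,0]]
[[29,15],[31,20],[44,8],[45,0]]
[[29,15],[31,20],[44,8],[45,0],[47,20],[49,0]]
[[29,15],[31,20],[44,8],[45,0],[47,20],[49,0]]
[[29,17],[31,20],[44,8],[45,0],[47,20],[49,0]]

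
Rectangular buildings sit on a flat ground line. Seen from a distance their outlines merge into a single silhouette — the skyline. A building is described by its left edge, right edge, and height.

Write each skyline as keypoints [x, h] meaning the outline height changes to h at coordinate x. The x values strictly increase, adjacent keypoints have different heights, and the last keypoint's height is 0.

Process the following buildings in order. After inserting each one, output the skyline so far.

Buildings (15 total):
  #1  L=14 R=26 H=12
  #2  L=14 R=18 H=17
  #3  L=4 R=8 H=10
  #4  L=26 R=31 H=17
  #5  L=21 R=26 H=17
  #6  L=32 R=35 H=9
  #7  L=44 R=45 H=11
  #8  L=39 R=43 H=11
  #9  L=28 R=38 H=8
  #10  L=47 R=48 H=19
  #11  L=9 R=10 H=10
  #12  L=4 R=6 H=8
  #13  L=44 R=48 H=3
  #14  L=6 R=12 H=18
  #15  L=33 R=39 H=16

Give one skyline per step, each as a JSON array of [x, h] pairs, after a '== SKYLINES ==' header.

== SKYLINES ==
[[14,12],[26,0]]
[[14,17],[18,12],[26,0]]
[[4,10],[8,0],[14,17],[18,12],[26,0]]
[[4,10],[8,0],[14,17],[18,12],[26,17],[31,0]]
[[4,10],[8,0],[14,17],[18,12],[21,17],[31,0]]
[[4,10],[8,0],[14,17],[18,12],[21,17],[31,0],[32,9],[35,0]]
[[4,10],[8,0],[14,17],[18,12],[21,17],[31,0],[32,9],[35,0],[44,11],[45,0]]
[[4,10],[8,0],[14,17],[18,12],[21,17],[31,0],[32,9],[35,0],[39,11],[43,0],[44,11],[45,0]]
[[4,10],[8,0],[14,17],[18,12],[21,17],[31,8],[32,9],[35,8],[38,0],[39,11],[43,0],[44,11],[45,0]]
[[4,10],[8,0],[14,17],[18,12],[21,17],[31,8],[32,9],[35,8],[38,0],[39,11],[43,0],[44,11],[45,0],[47,19],[48,0]]
[[4,10],[8,0],[9,10],[10,0],[14,17],[18,12],[21,17],[31,8],[32,9],[35,8],[38,0],[39,11],[43,0],[44,11],[45,0],[47,19],[48,0]]
[[4,10],[8,0],[9,10],[10,0],[14,17],[18,12],[21,17],[31,8],[32,9],[35,8],[38,0],[39,11],[43,0],[44,11],[45,0],[47,19],[48,0]]
[[4,10],[8,0],[9,10],[10,0],[14,17],[18,12],[21,17],[31,8],[32,9],[35,8],[38,0],[39,11],[43,0],[44,11],[45,3],[47,19],[48,0]]
[[4,10],[6,18],[12,0],[14,17],[18,12],[21,17],[31,8],[32,9],[35,8],[38,0],[39,11],[43,0],[44,11],[45,3],[47,19],[48,0]]
[[4,10],[6,18],[12,0],[14,17],[18,12],[21,17],[31,8],[32,9],[33,16],[39,11],[43,0],[44,11],[45,3],[47,19],[48,0]]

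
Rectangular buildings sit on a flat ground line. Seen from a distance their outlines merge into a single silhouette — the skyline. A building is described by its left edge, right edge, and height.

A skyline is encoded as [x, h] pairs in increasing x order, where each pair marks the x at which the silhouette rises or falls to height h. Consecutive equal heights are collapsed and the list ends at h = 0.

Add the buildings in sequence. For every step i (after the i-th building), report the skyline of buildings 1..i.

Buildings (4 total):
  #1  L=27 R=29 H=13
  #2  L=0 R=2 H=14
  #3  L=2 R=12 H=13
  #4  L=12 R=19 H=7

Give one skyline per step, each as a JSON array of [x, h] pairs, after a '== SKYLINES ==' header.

== SKYLINES ==
[[27,13],[29,0]]
[[0,14],[2,0],[27,13],[29,0]]
[[0,14],[2,13],[12,0],[27,13],[29,0]]
[[0,14],[2,13],[12,7],[19,0],[27,13],[29,0]]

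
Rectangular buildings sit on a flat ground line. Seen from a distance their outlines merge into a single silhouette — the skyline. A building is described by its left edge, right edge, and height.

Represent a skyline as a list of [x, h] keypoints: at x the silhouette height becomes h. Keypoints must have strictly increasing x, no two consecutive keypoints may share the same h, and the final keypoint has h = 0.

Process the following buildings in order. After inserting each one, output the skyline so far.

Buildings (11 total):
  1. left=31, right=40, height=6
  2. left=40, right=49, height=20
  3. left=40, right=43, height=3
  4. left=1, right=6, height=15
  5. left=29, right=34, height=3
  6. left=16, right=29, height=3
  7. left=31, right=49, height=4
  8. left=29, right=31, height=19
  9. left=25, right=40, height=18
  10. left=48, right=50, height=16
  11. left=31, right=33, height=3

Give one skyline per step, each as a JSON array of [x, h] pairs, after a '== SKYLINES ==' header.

== SKYLINES ==
[[31,6],[40,0]]
[[31,6],[40,20],[49,0]]
[[31,6],[40,20],[49,0]]
[[1,15],[6,0],[31,6],[40,20],[49,0]]
[[1,15],[6,0],[29,3],[31,6],[40,20],[49,0]]
[[1,15],[6,0],[16,3],[31,6],[40,20],[49,0]]
[[1,15],[6,0],[16,3],[31,6],[40,20],[49,0]]
[[1,15],[6,0],[16,3],[29,19],[31,6],[40,20],[49,0]]
[[1,15],[6,0],[16,3],[25,18],[29,19],[31,18],[40,20],[49,0]]
[[1,15],[6,0],[16,3],[25,18],[29,19],[31,18],[40,20],[49,16],[50,0]]
[[1,15],[6,0],[16,3],[25,18],[29,19],[31,18],[40,20],[49,16],[50,0]]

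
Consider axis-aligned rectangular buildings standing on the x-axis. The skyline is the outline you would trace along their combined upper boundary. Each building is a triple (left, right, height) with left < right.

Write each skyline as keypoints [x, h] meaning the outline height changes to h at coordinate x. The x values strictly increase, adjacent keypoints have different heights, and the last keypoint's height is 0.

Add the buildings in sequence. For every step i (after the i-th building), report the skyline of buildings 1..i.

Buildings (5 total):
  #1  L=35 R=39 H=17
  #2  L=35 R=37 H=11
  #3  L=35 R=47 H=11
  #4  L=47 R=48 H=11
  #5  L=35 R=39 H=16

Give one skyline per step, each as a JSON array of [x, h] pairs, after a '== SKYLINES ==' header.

== SKYLINES ==
[[35,17],[39,0]]
[[35,17],[39,0]]
[[35,17],[39,11],[47,0]]
[[35,17],[39,11],[48,0]]
[[35,17],[39,11],[48,0]]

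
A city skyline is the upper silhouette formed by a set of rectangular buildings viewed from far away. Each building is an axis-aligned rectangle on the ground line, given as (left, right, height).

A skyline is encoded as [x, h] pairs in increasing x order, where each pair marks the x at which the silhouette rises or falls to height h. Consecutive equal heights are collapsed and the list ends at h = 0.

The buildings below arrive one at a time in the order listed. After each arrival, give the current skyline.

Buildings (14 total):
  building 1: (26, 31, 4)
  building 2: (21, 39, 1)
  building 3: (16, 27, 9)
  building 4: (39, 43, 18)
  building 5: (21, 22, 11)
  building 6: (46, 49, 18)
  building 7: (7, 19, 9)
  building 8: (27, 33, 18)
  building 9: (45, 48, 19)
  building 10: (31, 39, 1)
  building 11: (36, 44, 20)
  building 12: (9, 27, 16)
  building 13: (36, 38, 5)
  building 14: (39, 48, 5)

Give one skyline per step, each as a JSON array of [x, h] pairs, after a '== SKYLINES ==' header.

== SKYLINES ==
[[26,4],[31,0]]
[[21,1],[26,4],[31,1],[39,0]]
[[16,9],[27,4],[31,1],[39,0]]
[[16,9],[27,4],[31,1],[39,18],[43,0]]
[[16,9],[21,11],[22,9],[27,4],[31,1],[39,18],[43,0]]
[[16,9],[21,11],[22,9],[27,4],[31,1],[39,18],[43,0],[46,18],[49,0]]
[[7,9],[21,11],[22,9],[27,4],[31,1],[39,18],[43,0],[46,18],[49,0]]
[[7,9],[21,11],[22,9],[27,18],[33,1],[39,18],[43,0],[46,18],[49,0]]
[[7,9],[21,11],[22,9],[27,18],[33,1],[39,18],[43,0],[45,19],[48,18],[49,0]]
[[7,9],[21,11],[22,9],[27,18],[33,1],[39,18],[43,0],[45,19],[48,18],[49,0]]
[[7,9],[21,11],[22,9],[27,18],[33,1],[36,20],[44,0],[45,19],[48,18],[49,0]]
[[7,9],[9,16],[27,18],[33,1],[36,20],[44,0],[45,19],[48,18],[49,0]]
[[7,9],[9,16],[27,18],[33,1],[36,20],[44,0],[45,19],[48,18],[49,0]]
[[7,9],[9,16],[27,18],[33,1],[36,20],[44,5],[45,19],[48,18],[49,0]]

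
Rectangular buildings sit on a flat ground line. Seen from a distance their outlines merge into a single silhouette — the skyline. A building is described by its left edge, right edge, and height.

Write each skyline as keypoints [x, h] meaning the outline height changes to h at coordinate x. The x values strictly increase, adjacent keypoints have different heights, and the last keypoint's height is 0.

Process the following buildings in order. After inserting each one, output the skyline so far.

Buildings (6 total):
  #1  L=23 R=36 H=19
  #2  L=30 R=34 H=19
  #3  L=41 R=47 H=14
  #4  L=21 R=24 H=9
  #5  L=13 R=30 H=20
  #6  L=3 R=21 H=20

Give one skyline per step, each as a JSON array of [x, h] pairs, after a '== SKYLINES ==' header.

== SKYLINES ==
[[23,19],[36,0]]
[[23,19],[36,0]]
[[23,19],[36,0],[41,14],[47,0]]
[[21,9],[23,19],[36,0],[41,14],[47,0]]
[[13,20],[30,19],[36,0],[41,14],[47,0]]
[[3,20],[30,19],[36,0],[41,14],[47,0]]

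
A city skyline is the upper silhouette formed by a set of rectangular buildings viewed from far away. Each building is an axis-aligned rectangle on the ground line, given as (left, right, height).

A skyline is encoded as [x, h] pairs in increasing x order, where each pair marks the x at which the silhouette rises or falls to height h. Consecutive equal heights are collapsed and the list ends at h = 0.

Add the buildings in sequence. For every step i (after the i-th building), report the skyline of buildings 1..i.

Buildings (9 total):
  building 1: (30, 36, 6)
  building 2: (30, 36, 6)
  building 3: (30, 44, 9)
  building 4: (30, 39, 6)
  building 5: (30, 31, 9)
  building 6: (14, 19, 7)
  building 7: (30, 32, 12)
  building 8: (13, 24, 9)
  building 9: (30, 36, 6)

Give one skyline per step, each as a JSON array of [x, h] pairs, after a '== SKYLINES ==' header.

== SKYLINES ==
[[30,6],[36,0]]
[[30,6],[36,0]]
[[30,9],[44,0]]
[[30,9],[44,0]]
[[30,9],[44,0]]
[[14,7],[19,0],[30,9],[44,0]]
[[14,7],[19,0],[30,12],[32,9],[44,0]]
[[13,9],[24,0],[30,12],[32,9],[44,0]]
[[13,9],[24,0],[30,12],[32,9],[44,0]]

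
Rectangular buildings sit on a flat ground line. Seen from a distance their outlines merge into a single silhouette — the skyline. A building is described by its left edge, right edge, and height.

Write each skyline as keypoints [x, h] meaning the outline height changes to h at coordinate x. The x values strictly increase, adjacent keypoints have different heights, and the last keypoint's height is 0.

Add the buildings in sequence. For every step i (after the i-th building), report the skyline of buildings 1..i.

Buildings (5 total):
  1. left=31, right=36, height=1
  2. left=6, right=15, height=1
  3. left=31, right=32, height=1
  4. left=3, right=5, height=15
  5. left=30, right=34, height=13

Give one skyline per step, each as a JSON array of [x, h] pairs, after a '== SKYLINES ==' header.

== SKYLINES ==
[[31,1],[36,0]]
[[6,1],[15,0],[31,1],[36,0]]
[[6,1],[15,0],[31,1],[36,0]]
[[3,15],[5,0],[6,1],[15,0],[31,1],[36,0]]
[[3,15],[5,0],[6,1],[15,0],[30,13],[34,1],[36,0]]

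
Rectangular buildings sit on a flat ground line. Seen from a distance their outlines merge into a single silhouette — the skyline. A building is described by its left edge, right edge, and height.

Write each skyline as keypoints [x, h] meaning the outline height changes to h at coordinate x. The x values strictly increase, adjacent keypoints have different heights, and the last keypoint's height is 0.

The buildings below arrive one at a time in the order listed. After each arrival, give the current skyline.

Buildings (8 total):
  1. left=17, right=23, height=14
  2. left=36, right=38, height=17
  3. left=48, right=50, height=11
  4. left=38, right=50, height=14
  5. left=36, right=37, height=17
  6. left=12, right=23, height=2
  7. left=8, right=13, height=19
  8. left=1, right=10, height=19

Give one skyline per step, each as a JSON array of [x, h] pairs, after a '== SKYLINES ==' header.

== SKYLINES ==
[[17,14],[23,0]]
[[17,14],[23,0],[36,17],[38,0]]
[[17,14],[23,0],[36,17],[38,0],[48,11],[50,0]]
[[17,14],[23,0],[36,17],[38,14],[50,0]]
[[17,14],[23,0],[36,17],[38,14],[50,0]]
[[12,2],[17,14],[23,0],[36,17],[38,14],[50,0]]
[[8,19],[13,2],[17,14],[23,0],[36,17],[38,14],[50,0]]
[[1,19],[13,2],[17,14],[23,0],[36,17],[38,14],[50,0]]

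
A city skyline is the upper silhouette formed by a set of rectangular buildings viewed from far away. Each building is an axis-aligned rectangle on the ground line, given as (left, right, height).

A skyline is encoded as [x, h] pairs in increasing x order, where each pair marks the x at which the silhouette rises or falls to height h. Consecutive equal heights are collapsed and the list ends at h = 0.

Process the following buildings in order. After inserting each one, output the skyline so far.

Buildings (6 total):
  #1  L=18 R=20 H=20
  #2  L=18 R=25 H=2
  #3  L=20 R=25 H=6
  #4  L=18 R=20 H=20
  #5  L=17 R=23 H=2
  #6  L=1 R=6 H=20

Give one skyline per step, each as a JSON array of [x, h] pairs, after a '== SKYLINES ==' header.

== SKYLINES ==
[[18,20],[20,0]]
[[18,20],[20,2],[25,0]]
[[18,20],[20,6],[25,0]]
[[18,20],[20,6],[25,0]]
[[17,2],[18,20],[20,6],[25,0]]
[[1,20],[6,0],[17,2],[18,20],[20,6],[25,0]]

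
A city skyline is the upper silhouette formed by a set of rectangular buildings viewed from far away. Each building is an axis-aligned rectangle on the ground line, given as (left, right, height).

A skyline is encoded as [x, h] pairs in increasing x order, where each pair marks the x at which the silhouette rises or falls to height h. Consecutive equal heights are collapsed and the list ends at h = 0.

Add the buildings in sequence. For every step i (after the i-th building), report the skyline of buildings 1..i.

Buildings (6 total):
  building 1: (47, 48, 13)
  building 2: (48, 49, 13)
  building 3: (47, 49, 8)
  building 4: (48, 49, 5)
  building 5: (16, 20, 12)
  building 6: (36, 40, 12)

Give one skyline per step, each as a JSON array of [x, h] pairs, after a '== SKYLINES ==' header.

== SKYLINES ==
[[47,13],[48,0]]
[[47,13],[49,0]]
[[47,13],[49,0]]
[[47,13],[49,0]]
[[16,12],[20,0],[47,13],[49,0]]
[[16,12],[20,0],[36,12],[40,0],[47,13],[49,0]]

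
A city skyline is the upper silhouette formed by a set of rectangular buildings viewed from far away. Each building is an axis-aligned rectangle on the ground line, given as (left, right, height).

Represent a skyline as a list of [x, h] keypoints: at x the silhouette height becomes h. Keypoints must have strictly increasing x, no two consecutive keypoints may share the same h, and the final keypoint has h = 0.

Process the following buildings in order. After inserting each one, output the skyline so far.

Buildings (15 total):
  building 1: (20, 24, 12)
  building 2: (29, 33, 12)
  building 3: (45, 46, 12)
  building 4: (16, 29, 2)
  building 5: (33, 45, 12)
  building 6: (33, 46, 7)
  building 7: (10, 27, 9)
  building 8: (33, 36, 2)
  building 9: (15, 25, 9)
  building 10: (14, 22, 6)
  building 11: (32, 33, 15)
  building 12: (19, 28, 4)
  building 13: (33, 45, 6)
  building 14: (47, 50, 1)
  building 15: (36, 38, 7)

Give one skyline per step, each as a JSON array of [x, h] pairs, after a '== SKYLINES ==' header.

== SKYLINES ==
[[20,12],[24,0]]
[[20,12],[24,0],[29,12],[33,0]]
[[20,12],[24,0],[29,12],[33,0],[45,12],[46,0]]
[[16,2],[20,12],[24,2],[29,12],[33,0],[45,12],[46,0]]
[[16,2],[20,12],[24,2],[29,12],[46,0]]
[[16,2],[20,12],[24,2],[29,12],[46,0]]
[[10,9],[20,12],[24,9],[27,2],[29,12],[46,0]]
[[10,9],[20,12],[24,9],[27,2],[29,12],[46,0]]
[[10,9],[20,12],[24,9],[27,2],[29,12],[46,0]]
[[10,9],[20,12],[24,9],[27,2],[29,12],[46,0]]
[[10,9],[20,12],[24,9],[27,2],[29,12],[32,15],[33,12],[46,0]]
[[10,9],[20,12],[24,9],[27,4],[28,2],[29,12],[32,15],[33,12],[46,0]]
[[10,9],[20,12],[24,9],[27,4],[28,2],[29,12],[32,15],[33,12],[46,0]]
[[10,9],[20,12],[24,9],[27,4],[28,2],[29,12],[32,15],[33,12],[46,0],[47,1],[50,0]]
[[10,9],[20,12],[24,9],[27,4],[28,2],[29,12],[32,15],[33,12],[46,0],[47,1],[50,0]]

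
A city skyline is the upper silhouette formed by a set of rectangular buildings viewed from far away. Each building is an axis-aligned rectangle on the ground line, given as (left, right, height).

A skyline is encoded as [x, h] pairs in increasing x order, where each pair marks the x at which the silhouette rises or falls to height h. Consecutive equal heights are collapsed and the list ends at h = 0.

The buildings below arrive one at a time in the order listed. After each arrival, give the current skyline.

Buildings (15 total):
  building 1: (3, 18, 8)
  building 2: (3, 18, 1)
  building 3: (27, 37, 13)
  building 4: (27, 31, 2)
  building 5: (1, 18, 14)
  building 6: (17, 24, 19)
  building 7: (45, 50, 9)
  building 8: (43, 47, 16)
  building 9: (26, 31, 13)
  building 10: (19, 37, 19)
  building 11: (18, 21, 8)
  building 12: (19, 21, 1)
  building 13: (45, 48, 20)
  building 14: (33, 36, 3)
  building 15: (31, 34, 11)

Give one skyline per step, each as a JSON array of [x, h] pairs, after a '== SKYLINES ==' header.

== SKYLINES ==
[[3,8],[18,0]]
[[3,8],[18,0]]
[[3,8],[18,0],[27,13],[37,0]]
[[3,8],[18,0],[27,13],[37,0]]
[[1,14],[18,0],[27,13],[37,0]]
[[1,14],[17,19],[24,0],[27,13],[37,0]]
[[1,14],[17,19],[24,0],[27,13],[37,0],[45,9],[50,0]]
[[1,14],[17,19],[24,0],[27,13],[37,0],[43,16],[47,9],[50,0]]
[[1,14],[17,19],[24,0],[26,13],[37,0],[43,16],[47,9],[50,0]]
[[1,14],[17,19],[37,0],[43,16],[47,9],[50,0]]
[[1,14],[17,19],[37,0],[43,16],[47,9],[50,0]]
[[1,14],[17,19],[37,0],[43,16],[47,9],[50,0]]
[[1,14],[17,19],[37,0],[43,16],[45,20],[48,9],[50,0]]
[[1,14],[17,19],[37,0],[43,16],[45,20],[48,9],[50,0]]
[[1,14],[17,19],[37,0],[43,16],[45,20],[48,9],[50,0]]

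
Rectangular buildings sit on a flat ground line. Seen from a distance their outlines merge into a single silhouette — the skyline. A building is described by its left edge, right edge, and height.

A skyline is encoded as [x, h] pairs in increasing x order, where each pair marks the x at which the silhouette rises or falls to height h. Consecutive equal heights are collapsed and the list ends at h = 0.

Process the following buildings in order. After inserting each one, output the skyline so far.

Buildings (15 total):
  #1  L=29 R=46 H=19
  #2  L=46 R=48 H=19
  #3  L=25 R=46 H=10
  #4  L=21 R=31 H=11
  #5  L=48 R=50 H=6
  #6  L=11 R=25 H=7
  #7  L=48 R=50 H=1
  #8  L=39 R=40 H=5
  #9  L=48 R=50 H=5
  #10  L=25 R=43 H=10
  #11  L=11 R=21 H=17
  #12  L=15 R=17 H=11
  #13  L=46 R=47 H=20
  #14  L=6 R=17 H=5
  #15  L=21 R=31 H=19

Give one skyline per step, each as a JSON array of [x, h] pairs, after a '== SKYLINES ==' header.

== SKYLINES ==
[[29,19],[46,0]]
[[29,19],[48,0]]
[[25,10],[29,19],[48,0]]
[[21,11],[29,19],[48,0]]
[[21,11],[29,19],[48,6],[50,0]]
[[11,7],[21,11],[29,19],[48,6],[50,0]]
[[11,7],[21,11],[29,19],[48,6],[50,0]]
[[11,7],[21,11],[29,19],[48,6],[50,0]]
[[11,7],[21,11],[29,19],[48,6],[50,0]]
[[11,7],[21,11],[29,19],[48,6],[50,0]]
[[11,17],[21,11],[29,19],[48,6],[50,0]]
[[11,17],[21,11],[29,19],[48,6],[50,0]]
[[11,17],[21,11],[29,19],[46,20],[47,19],[48,6],[50,0]]
[[6,5],[11,17],[21,11],[29,19],[46,20],[47,19],[48,6],[50,0]]
[[6,5],[11,17],[21,19],[46,20],[47,19],[48,6],[50,0]]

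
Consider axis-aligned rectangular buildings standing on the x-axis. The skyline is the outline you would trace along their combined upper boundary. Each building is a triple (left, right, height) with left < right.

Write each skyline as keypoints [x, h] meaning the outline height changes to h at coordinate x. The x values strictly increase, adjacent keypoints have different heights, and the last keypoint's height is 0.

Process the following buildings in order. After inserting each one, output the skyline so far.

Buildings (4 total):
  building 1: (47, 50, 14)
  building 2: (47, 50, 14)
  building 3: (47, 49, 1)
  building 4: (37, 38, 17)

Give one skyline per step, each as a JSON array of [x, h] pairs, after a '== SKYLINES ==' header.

== SKYLINES ==
[[47,14],[50,0]]
[[47,14],[50,0]]
[[47,14],[50,0]]
[[37,17],[38,0],[47,14],[50,0]]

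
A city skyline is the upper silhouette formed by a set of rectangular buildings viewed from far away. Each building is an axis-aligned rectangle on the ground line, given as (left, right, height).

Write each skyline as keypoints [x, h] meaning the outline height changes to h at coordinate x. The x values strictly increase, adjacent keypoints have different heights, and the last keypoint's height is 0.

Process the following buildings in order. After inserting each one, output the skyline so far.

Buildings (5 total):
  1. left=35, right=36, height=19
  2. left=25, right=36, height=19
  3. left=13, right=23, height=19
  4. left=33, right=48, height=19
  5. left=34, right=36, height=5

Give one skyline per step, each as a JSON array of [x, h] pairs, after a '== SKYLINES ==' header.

== SKYLINES ==
[[35,19],[36,0]]
[[25,19],[36,0]]
[[13,19],[23,0],[25,19],[36,0]]
[[13,19],[23,0],[25,19],[48,0]]
[[13,19],[23,0],[25,19],[48,0]]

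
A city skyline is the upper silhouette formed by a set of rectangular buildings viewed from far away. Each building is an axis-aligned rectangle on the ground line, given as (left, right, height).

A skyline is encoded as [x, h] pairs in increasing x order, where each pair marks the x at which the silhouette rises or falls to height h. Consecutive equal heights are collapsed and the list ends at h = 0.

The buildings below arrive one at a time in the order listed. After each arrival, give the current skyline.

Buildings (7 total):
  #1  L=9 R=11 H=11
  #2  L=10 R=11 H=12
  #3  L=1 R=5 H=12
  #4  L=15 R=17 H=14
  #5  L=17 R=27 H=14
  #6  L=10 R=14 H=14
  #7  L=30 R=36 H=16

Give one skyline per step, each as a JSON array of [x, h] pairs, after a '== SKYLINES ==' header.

== SKYLINES ==
[[9,11],[11,0]]
[[9,11],[10,12],[11,0]]
[[1,12],[5,0],[9,11],[10,12],[11,0]]
[[1,12],[5,0],[9,11],[10,12],[11,0],[15,14],[17,0]]
[[1,12],[5,0],[9,11],[10,12],[11,0],[15,14],[27,0]]
[[1,12],[5,0],[9,11],[10,14],[14,0],[15,14],[27,0]]
[[1,12],[5,0],[9,11],[10,14],[14,0],[15,14],[27,0],[30,16],[36,0]]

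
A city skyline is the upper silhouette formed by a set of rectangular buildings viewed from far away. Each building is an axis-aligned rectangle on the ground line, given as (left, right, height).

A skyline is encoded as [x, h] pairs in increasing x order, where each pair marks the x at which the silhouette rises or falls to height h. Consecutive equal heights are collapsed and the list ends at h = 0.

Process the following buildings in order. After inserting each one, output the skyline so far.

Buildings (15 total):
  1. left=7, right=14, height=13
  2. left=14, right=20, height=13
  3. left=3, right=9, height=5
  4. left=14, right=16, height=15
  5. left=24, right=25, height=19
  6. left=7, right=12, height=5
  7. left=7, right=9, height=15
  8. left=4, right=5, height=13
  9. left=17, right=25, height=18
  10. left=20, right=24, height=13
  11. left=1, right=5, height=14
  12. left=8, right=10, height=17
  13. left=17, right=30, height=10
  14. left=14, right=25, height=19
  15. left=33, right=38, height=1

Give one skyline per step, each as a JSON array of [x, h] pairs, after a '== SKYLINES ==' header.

== SKYLINES ==
[[7,13],[14,0]]
[[7,13],[20,0]]
[[3,5],[7,13],[20,0]]
[[3,5],[7,13],[14,15],[16,13],[20,0]]
[[3,5],[7,13],[14,15],[16,13],[20,0],[24,19],[25,0]]
[[3,5],[7,13],[14,15],[16,13],[20,0],[24,19],[25,0]]
[[3,5],[7,15],[9,13],[14,15],[16,13],[20,0],[24,19],[25,0]]
[[3,5],[4,13],[5,5],[7,15],[9,13],[14,15],[16,13],[20,0],[24,19],[25,0]]
[[3,5],[4,13],[5,5],[7,15],[9,13],[14,15],[16,13],[17,18],[24,19],[25,0]]
[[3,5],[4,13],[5,5],[7,15],[9,13],[14,15],[16,13],[17,18],[24,19],[25,0]]
[[1,14],[5,5],[7,15],[9,13],[14,15],[16,13],[17,18],[24,19],[25,0]]
[[1,14],[5,5],[7,15],[8,17],[10,13],[14,15],[16,13],[17,18],[24,19],[25,0]]
[[1,14],[5,5],[7,15],[8,17],[10,13],[14,15],[16,13],[17,18],[24,19],[25,10],[30,0]]
[[1,14],[5,5],[7,15],[8,17],[10,13],[14,19],[25,10],[30,0]]
[[1,14],[5,5],[7,15],[8,17],[10,13],[14,19],[25,10],[30,0],[33,1],[38,0]]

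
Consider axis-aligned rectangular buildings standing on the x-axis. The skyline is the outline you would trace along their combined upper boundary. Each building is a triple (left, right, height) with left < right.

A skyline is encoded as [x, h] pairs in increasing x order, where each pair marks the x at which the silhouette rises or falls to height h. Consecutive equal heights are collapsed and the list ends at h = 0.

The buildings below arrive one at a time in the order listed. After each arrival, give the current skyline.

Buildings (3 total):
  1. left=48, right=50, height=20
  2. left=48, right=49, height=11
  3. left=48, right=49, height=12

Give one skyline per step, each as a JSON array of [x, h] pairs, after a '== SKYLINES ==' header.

== SKYLINES ==
[[48,20],[50,0]]
[[48,20],[50,0]]
[[48,20],[50,0]]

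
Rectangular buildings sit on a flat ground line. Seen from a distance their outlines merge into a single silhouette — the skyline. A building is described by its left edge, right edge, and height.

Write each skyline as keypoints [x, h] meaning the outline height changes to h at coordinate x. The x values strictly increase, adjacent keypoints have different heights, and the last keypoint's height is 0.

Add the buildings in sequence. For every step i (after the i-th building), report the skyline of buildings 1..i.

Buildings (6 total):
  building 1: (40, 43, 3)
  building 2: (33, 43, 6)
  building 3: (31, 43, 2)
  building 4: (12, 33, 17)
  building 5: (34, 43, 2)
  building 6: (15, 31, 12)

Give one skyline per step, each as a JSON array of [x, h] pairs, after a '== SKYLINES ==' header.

== SKYLINES ==
[[40,3],[43,0]]
[[33,6],[43,0]]
[[31,2],[33,6],[43,0]]
[[12,17],[33,6],[43,0]]
[[12,17],[33,6],[43,0]]
[[12,17],[33,6],[43,0]]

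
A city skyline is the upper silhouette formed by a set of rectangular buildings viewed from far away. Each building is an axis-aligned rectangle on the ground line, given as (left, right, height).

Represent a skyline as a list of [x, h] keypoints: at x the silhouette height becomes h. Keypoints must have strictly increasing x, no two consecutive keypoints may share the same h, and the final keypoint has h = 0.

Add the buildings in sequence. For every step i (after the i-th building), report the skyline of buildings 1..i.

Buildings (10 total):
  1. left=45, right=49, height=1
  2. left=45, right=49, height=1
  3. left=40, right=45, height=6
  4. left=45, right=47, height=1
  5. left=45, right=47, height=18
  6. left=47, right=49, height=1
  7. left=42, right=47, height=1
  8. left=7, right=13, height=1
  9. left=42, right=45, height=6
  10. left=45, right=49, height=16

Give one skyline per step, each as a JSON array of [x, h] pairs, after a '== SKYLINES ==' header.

== SKYLINES ==
[[45,1],[49,0]]
[[45,1],[49,0]]
[[40,6],[45,1],[49,0]]
[[40,6],[45,1],[49,0]]
[[40,6],[45,18],[47,1],[49,0]]
[[40,6],[45,18],[47,1],[49,0]]
[[40,6],[45,18],[47,1],[49,0]]
[[7,1],[13,0],[40,6],[45,18],[47,1],[49,0]]
[[7,1],[13,0],[40,6],[45,18],[47,1],[49,0]]
[[7,1],[13,0],[40,6],[45,18],[47,16],[49,0]]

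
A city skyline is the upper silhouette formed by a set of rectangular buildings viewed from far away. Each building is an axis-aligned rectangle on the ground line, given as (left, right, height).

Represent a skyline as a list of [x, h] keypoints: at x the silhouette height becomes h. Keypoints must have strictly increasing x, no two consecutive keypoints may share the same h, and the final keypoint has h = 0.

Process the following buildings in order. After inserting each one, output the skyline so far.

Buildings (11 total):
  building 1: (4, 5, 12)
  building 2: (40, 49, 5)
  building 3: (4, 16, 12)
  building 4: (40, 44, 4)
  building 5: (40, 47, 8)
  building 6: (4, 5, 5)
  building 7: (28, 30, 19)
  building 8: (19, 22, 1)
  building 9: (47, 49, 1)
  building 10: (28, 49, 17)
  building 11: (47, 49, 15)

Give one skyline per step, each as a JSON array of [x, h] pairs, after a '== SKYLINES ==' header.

== SKYLINES ==
[[4,12],[5,0]]
[[4,12],[5,0],[40,5],[49,0]]
[[4,12],[16,0],[40,5],[49,0]]
[[4,12],[16,0],[40,5],[49,0]]
[[4,12],[16,0],[40,8],[47,5],[49,0]]
[[4,12],[16,0],[40,8],[47,5],[49,0]]
[[4,12],[16,0],[28,19],[30,0],[40,8],[47,5],[49,0]]
[[4,12],[16,0],[19,1],[22,0],[28,19],[30,0],[40,8],[47,5],[49,0]]
[[4,12],[16,0],[19,1],[22,0],[28,19],[30,0],[40,8],[47,5],[49,0]]
[[4,12],[16,0],[19,1],[22,0],[28,19],[30,17],[49,0]]
[[4,12],[16,0],[19,1],[22,0],[28,19],[30,17],[49,0]]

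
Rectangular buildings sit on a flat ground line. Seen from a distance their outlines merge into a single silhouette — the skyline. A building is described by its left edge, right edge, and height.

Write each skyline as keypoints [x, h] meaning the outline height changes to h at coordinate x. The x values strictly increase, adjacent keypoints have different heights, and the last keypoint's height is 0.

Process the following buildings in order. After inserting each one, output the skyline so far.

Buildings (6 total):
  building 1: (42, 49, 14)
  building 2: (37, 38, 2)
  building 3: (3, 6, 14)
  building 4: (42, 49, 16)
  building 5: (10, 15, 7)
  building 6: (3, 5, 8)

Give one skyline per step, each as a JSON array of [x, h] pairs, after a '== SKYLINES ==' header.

== SKYLINES ==
[[42,14],[49,0]]
[[37,2],[38,0],[42,14],[49,0]]
[[3,14],[6,0],[37,2],[38,0],[42,14],[49,0]]
[[3,14],[6,0],[37,2],[38,0],[42,16],[49,0]]
[[3,14],[6,0],[10,7],[15,0],[37,2],[38,0],[42,16],[49,0]]
[[3,14],[6,0],[10,7],[15,0],[37,2],[38,0],[42,16],[49,0]]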